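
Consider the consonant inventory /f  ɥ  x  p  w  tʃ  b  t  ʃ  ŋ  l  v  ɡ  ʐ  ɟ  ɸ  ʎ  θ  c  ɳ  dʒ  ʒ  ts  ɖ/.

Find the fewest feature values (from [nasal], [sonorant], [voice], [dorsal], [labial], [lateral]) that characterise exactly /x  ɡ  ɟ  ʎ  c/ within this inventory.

The class [−nasal], [−labial], [+dorsal] has exactly /x, ɡ, ɟ, ʎ, c/ as its extension in this inventory. No smaller conjunction from the listed features achieves this: [−labial, +dorsal] alone would also admit /ŋ/; [−nasal, +dorsal] alone would also admit /ɥ, w/; [−nasal, −labial] alone would also admit /tʃ, t, ʃ, l, …/; and checking the remaining two-feature bundles turns up none with this extension.

[−nasal, −labial, +dorsal]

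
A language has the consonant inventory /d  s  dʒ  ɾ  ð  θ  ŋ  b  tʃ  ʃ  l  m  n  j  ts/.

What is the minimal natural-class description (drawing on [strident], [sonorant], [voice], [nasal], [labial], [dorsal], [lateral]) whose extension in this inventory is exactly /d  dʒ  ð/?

Every target segment is [−sonorant], [+voice], [−labial]; each remaining inventory member fails at least one of these. Each conjunct is needed — [+voice, −labial] alone would also admit /ɾ, ŋ, l, n, …/; [−sonorant, −labial] alone would also admit /s, θ, tʃ, ʃ, …/; [−sonorant, +voice] alone would also admit /b/ — and no other combination of two listed features has exactly this extension, so three is the minimum.

[−sonorant, +voice, −labial]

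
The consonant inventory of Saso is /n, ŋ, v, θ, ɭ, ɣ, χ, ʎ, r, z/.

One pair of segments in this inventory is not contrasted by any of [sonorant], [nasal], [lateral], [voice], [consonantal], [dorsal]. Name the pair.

v, z

On the given features, /v/ and /z/ have an identical profile: [−sonorant], [−nasal], [−lateral], [+voice], [+consonantal], [−dorsal]. No other two segments in the inventory coincide on all 6 features. (They do differ in [labial] and [coronal], which are not among the given features.)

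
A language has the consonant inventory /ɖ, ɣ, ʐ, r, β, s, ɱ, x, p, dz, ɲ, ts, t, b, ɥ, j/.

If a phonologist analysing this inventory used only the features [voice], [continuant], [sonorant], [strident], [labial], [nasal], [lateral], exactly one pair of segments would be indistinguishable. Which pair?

On the given features, /r/ and /j/ have an identical profile: [+voice], [+continuant], [+sonorant], [-strident], [-labial], [-nasal], [-lateral]. No other two segments in the inventory coincide on all 7 features. (They do differ in [dorsal], which is not among the given features.)

r, j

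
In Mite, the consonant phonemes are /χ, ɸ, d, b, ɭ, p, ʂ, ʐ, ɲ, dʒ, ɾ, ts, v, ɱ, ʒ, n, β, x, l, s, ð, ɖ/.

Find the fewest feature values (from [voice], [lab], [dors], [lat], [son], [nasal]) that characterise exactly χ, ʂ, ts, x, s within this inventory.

[−voice, −lab]

The class [−voice], [−labial] has exactly /χ, ʂ, ts, x, s/ as its extension in this inventory. No smaller conjunction from the listed features achieves this: [−labial] alone would also admit /d, ɭ, ʐ, ɲ, …/; [−voice] alone would also admit /ɸ, p/; and checking the remaining single features turns up none with this extension.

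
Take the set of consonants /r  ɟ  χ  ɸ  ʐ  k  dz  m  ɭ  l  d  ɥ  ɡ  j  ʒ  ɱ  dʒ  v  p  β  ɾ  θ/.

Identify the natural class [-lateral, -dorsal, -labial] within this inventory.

r, ʐ, dz, d, ʒ, dʒ, ɾ, θ

First, the [-lateral] segments are /r, ɟ, χ, ɸ, ʐ, k, dz, m, d, ɥ, ɡ, j, ʒ, ɱ, dʒ, v, p, β, ɾ, θ/.
Then [-dorsal] gives /r, ɸ, ʐ, dz, m, d, ʒ, ɱ, dʒ, v, p, β, ɾ, θ/.
Within that set, [-labial] leaves /r, ʐ, dz, d, ʒ, dʒ, ɾ, θ/.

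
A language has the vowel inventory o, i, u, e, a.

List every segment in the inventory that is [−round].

i, e, a

The [−round] segments here are /i, e, a/; the remaining /o, u/ are [+round].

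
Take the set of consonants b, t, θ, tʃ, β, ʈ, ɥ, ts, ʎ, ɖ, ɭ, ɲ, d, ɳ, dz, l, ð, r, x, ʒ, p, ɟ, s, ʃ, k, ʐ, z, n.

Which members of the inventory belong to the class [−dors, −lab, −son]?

t, θ, tʃ, ʈ, ts, ɖ, d, dz, ð, ʒ, s, ʃ, ʐ, z

Among the inventory, the [−dorsal] segments are /b, t, θ, tʃ, β, ʈ, ts, ɖ, ɭ, d, ɳ, dz, l, ð, r, ʒ, p, s, ʃ, ʐ, z, n/.
Among these, [−labial] gives /t, θ, tʃ, ʈ, ts, ɖ, ɭ, d, ɳ, dz, l, ð, r, ʒ, s, ʃ, ʐ, z, n/.
Intersecting with [−sonorant] leaves /t, θ, tʃ, ʈ, ts, ɖ, d, dz, ð, ʒ, s, ʃ, ʐ, z/.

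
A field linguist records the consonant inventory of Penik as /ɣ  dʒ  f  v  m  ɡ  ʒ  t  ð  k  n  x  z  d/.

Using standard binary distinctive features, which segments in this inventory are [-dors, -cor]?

Among the inventory, the [-dorsal] segments are /dʒ, f, v, m, ʒ, t, ð, n, z, d/.
Of those, [-coronal] leaves /f, v, m/.

f, v, m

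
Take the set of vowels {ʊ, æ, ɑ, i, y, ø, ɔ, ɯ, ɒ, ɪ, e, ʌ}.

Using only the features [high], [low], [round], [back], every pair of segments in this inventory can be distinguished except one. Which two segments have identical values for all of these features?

Both /i/ and /ɪ/ are [+high], [−low], [−round], [−back]. Since the list omits [tense] — which does distinguish the high front unrounded tense vowel from the high front unrounded lax vowel — this pair collapses; all other pairs remain distinct.

i, ɪ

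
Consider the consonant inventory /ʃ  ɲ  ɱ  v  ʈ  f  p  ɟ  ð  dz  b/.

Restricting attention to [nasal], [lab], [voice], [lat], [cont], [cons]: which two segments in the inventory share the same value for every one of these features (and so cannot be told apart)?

ɟ, dz

On the given features, /ɟ/ and /dz/ have an identical profile: [-nasal], [-labial], [+voice], [-lateral], [-continuant], [+consonantal]. No other two segments in the inventory coincide on all 6 features. (They do differ in [strident], [delayed release] and [dorsal], which are not among the given features.)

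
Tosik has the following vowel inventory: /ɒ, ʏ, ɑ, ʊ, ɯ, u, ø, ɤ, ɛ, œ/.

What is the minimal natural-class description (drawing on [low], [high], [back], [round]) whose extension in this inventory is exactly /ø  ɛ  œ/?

Every target segment is [-high], [-back]; each remaining inventory member fails at least one of these. Each conjunct is needed — [-back] alone would also admit /ʏ/; [-high] alone would also admit /ɒ, ɑ, ɤ/ — and no other single listed feature has exactly this extension, so two is the minimum.

[-high, -back]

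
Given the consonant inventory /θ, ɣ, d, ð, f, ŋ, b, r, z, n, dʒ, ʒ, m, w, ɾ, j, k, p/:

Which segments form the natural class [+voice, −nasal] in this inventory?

ɣ, d, ð, b, r, z, dʒ, ʒ, w, ɾ, j

Checking each segment against [+voice], [−nasal]: /ɣ/ (voiced velar fricative), /d/ (voiced alveolar stop), /ð/ (voiced dental fricative), /b/ (voiced bilabial stop), /r/ (alveolar trill), /z/ (voiced alveolar fricative), among others, satisfy every feature; every other segment in the inventory fails at least one.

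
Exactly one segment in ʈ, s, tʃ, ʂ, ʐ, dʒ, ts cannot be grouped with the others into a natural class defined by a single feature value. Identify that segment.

The remaining segments after removing /ʈ/ share [+strident]; /ʈ/ (voiceless retroflex stop) is [-strident]. For every other candidate removal, the leftover set fails to share any single feature value that the removed segment lacks.

ʈ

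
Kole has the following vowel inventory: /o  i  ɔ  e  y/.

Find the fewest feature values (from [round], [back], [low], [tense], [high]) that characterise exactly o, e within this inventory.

Every target segment is [-high], [+tense]; each remaining inventory member fails at least one of these. Each conjunct is needed — [+tense] alone would also admit /i, y/; [-high] alone would also admit /ɔ/ — and no other single listed feature has exactly this extension, so two is the minimum.

[-high, +tense]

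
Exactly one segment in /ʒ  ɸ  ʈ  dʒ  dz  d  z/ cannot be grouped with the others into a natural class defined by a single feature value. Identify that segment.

ɸ

The remaining segments after removing /ɸ/ share [+coronal]; /ɸ/ (voiceless bilabial fricative) is [−coronal]. For every other candidate removal, the leftover set fails to share any single feature value that the removed segment lacks.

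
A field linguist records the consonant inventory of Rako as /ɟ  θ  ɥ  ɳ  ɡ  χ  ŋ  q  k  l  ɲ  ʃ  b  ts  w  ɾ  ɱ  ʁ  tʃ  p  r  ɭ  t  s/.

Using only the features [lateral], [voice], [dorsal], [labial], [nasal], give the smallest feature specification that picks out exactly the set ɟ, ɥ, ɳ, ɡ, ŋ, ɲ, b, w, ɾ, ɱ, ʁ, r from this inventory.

Every target segment is [+voice], [-lateral]; each remaining inventory member fails at least one of these. Each conjunct is needed — [-lateral] alone would also admit /θ, χ, q, k, …/; [+voice] alone would also admit /l, ɭ/ — and no other single listed feature has exactly this extension, so two is the minimum.

[+voice, -lateral]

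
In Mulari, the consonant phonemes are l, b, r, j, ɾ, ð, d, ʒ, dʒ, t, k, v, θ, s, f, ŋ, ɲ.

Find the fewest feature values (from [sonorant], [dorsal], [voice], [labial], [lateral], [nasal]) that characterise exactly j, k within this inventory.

[-nasal, +dorsal]

Every target segment is [-nasal], [+dorsal]; each remaining inventory member fails at least one of these. Each conjunct is needed — [+dorsal] alone would also admit /ŋ, ɲ/; [-nasal] alone would also admit /l, b, r, ɾ, …/ — and no other single listed feature has exactly this extension, so two is the minimum.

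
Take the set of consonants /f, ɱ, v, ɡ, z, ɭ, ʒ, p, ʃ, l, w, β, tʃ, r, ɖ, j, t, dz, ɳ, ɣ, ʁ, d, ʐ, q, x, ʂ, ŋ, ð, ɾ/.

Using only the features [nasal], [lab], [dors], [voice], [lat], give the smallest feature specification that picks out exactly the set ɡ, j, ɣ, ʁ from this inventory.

The class [+voice], [−nasal], [−labial], [+dorsal] has exactly /ɡ, j, ɣ, ʁ/ as its extension in this inventory. No smaller conjunction from the listed features achieves this: [−nasal, −labial, +dorsal] alone would also admit /q, x/; [+voice, −labial, +dorsal] alone would also admit /ŋ/; [+voice, −nasal, +dorsal] alone would also admit /w/; [+voice, −nasal, −labial] alone would also admit /z, ɭ, ʒ, l, …/; and checking the remaining three-feature bundles turns up none with this extension.

[+voice, −nasal, −lab, +dors]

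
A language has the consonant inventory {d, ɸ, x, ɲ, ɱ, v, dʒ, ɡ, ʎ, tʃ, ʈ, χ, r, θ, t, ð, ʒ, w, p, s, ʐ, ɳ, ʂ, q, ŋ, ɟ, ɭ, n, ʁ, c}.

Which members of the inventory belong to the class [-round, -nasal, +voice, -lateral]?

Checking each segment against [-round], [-nasal], [+voice], [-lateral]: /d/ (voiced alveolar stop), /v/ (voiced labiodental fricative), /dʒ/ (voiced postalveolar affricate), /ɡ/ (voiced velar stop), /r/ (alveolar trill), /ð/ (voiced dental fricative), among others, satisfy every feature; every other segment in the inventory fails at least one.

d, v, dʒ, ɡ, r, ð, ʒ, ʐ, ɟ, ʁ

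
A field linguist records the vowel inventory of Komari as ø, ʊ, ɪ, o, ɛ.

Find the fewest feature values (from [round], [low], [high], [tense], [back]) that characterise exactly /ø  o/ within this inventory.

Every target segment is [+tense] and no other inventory member is, so one feature is enough.

[+tense]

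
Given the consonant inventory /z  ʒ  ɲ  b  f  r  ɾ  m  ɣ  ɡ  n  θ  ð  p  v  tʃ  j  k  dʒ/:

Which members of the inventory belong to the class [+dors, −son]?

Eliminate segments failing any feature: /z, ʒ, b, f, r, ɾ, m, n, θ, ð, p, v, tʃ, dʒ/ are [−dorsal]; /ɲ, j/ are [+sonorant]. The remaining /ɣ, ɡ, k/ satisfy [+dorsal], [−sonorant].

ɣ, ɡ, k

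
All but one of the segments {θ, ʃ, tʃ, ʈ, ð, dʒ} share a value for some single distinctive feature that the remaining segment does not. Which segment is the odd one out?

ʈ

/dʒ, θ, tʃ, ʃ, ð/ are all [+distributed], but /ʈ/ (voiceless retroflex stop) is [-distributed]. No other single segment can be removed to leave a set sharing one feature value that the removed segment lacks, so /ʈ/ is the odd one out.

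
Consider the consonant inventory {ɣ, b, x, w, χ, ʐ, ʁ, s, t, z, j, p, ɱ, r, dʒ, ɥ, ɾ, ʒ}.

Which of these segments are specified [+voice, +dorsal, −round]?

ɣ, ʁ, j

First, the [+voice] segments are /ɣ, b, w, ʐ, ʁ, z, j, ɱ, r, dʒ, ɥ, ɾ, ʒ/.
Within that set, [+dorsal] gives /ɣ, w, ʁ, j, ɥ/.
Intersecting with [−round] leaves /ɣ, ʁ, j/.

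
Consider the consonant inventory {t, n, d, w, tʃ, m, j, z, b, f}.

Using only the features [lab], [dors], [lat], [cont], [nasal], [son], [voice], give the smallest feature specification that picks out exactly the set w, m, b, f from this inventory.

[+lab]

/w, m, b, f/ are exactly the [+labial] segments in the inventory, so a single feature suffices.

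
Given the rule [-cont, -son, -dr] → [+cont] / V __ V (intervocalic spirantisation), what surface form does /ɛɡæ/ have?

[ɛɣæ]

Only /ɡ/ occurs between two vowels (/ɛ/ __ /æ/) and matches the structural description. It is a voiced velar stop, so [-cont, -son, -dr] holds; changing it to [+continuant] with all other features held fixed yields /ɣ/ (voiced velar fricative). No other segment meets both the structural description and the environment, so the output is [ɛɣæ].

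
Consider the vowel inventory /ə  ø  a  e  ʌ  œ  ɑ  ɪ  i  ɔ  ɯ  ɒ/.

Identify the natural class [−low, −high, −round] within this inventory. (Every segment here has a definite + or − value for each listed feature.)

ə, e, ʌ

Checking each segment against [−low], [−high], [−round]: /ə/ (mid central vowel (schwa)), /e/ (mid front unrounded tense vowel), /ʌ/ (mid back unrounded lax vowel) satisfy every feature; every other segment in the inventory fails at least one.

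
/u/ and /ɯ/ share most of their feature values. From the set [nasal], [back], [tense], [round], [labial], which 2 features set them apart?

/u/ (high back rounded tense vowel) and /ɯ/ (high back unrounded vowel) agree on [−nasal], [+back], [+tense]. They differ on [labial] (/u/ [+], /ɯ/ [−]), [round] (/u/ [+], /ɯ/ [−]).

[labial], [round]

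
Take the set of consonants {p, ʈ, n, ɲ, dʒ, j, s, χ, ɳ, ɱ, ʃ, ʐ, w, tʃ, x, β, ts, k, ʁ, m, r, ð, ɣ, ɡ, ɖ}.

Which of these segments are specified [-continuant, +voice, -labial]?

n, ɲ, dʒ, ɳ, ɡ, ɖ

Eliminate segments failing any feature: /p, ʈ, tʃ, ts, k/ are [-voice]; /j, s, χ, ʃ, ʐ, w, x, β, ʁ, r, ð, ɣ/ are [+continuant]; /ɱ, m/ are [+labial]. The remaining /n, ɲ, dʒ, ɳ, ɡ, ɖ/ satisfy [-continuant], [+voice], [-labial].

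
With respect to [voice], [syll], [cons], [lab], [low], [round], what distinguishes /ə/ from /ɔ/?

[labial], [round]

The two segments share [+voice], [+syllabic], [-consonantal], [-low]. The only features from the list on which they differ: /ə/ is [-labial] while /ɔ/ is [+labial]; /ə/ is [-round] while /ɔ/ is [+round].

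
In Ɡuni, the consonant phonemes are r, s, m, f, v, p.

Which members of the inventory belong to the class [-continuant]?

The [-continuant] segments here are /m, p/; the remaining /r, s, f, v/ are [+continuant].

m, p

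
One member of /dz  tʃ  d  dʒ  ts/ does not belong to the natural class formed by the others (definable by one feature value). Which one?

/dz, dʒ, ts, tʃ/ are all [+delayed release], but /d/ (voiced alveolar stop) is [−delayed release]. No other single segment can be removed to leave a set sharing one feature value that the removed segment lacks, so /d/ is the odd one out.

d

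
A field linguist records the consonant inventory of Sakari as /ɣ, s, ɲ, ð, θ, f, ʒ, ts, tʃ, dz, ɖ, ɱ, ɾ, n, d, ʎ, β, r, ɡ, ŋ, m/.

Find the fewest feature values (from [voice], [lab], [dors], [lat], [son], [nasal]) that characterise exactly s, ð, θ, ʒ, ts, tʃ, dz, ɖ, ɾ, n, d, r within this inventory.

Every target segment is [−labial], [−dorsal]; each remaining inventory member fails at least one of these. Each conjunct is needed — [−dorsal] alone would also admit /f, ɱ, β, m/; [−labial] alone would also admit /ɣ, ɲ, ʎ, ɡ, …/ — and no other single listed feature has exactly this extension, so two is the minimum.

[−lab, −dors]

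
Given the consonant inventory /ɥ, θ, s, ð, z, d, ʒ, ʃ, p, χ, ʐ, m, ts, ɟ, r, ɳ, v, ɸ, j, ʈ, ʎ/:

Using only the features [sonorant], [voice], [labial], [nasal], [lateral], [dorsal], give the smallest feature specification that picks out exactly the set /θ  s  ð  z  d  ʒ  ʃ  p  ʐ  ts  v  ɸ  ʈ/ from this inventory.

[−sonorant, −dorsal]

/θ, s, ð, z, d, ʒ, ʃ, p, ʐ, ts, v, ɸ, ʈ/ are all [−sonorant], [−dorsal], and no other segment in the inventory matches both values. Dropping any one of them over-generates: [−dorsal] alone would also admit /m, r, ɳ/; [−sonorant] alone would also admit /χ, ɟ/. No other single listed feature picks out exactly this set either, so fewer than two features will not do.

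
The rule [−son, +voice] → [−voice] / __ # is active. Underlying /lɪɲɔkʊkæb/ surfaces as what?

[lɪɲɔkʊkæp]

The only segment in the rule's environment that also matches [−son, +voice] is /b/. Applying [−voice] turns the voiced bilabial stop into /p/ (voiceless bilabial stop), giving [lɪɲɔkʊkæp].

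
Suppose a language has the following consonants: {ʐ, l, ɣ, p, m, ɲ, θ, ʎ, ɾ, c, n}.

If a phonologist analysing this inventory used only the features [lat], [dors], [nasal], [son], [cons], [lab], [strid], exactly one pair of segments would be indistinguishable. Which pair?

On the given features, /c/ and /ɣ/ have an identical profile: [-lateral], [+dorsal], [-nasal], [-sonorant], [+consonantal], [-labial], [-strident]. No other two segments in the inventory coincide on all 7 features. (They do differ in [voice], [continuant] and [back], which are not among the given features.)

c, ɣ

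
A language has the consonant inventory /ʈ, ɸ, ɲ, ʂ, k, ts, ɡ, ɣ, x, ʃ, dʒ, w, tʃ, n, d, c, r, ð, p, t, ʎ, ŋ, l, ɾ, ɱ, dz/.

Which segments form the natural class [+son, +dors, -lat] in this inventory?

Eliminate segments failing any feature: /ʈ, ɸ, ʂ, k, ts, ɡ, ɣ, x, ʃ, dʒ, tʃ, d, c, ð, p, t, dz/ are [-sonorant]; /n, r, l, ɾ, ɱ/ are [-dorsal]; /ʎ/ is [+lateral]. The remaining /ɲ, w, ŋ/ satisfy [+sonorant], [+dorsal], [-lateral].

ɲ, w, ŋ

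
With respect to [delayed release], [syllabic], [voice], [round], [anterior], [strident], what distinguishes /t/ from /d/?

/t/ (voiceless alveolar stop) and /d/ (voiced alveolar stop) agree on [-delayed release], [-syllabic], [-round], [+anterior], [-strident]. They differ on [voice] (/t/ [-], /d/ [+]).

[voice]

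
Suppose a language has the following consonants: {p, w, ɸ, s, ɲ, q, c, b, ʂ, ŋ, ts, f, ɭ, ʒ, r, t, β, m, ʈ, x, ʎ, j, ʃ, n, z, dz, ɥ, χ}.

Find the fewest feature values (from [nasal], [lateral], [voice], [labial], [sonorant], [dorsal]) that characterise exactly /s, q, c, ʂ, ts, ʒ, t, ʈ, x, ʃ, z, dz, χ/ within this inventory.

[−sonorant, −labial]

/s, q, c, ʂ, ts, ʒ, t, ʈ, x, ʃ, z, dz, χ/ are all [−sonorant], [−labial], and no other segment in the inventory matches both values. Dropping any one of them over-generates: [−labial] alone would also admit /ɲ, ŋ, ɭ, r, …/; [−sonorant] alone would also admit /p, ɸ, b, f, …/. No other single listed feature picks out exactly this set either, so fewer than two features will not do.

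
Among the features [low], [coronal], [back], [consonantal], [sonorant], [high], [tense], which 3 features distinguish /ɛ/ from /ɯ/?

The two segments share [−low], [−coronal], [−consonantal], [+sonorant]. The only features from the list on which they differ: /ɛ/ is [−high] while /ɯ/ is [+high]; /ɛ/ is [−back] while /ɯ/ is [+back]; /ɛ/ is [−tense] while /ɯ/ is [+tense].

[high], [back], [tense]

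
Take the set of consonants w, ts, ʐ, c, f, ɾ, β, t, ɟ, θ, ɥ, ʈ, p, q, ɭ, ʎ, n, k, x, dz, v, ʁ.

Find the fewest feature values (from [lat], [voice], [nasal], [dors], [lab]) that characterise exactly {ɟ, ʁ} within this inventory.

[+voice, −lat, −lab, +dors]

/ɟ, ʁ/ are all [+voice], [−lateral], [−labial], [+dorsal], and no other segment in the inventory matches all four values. Dropping any one of them over-generates: [−lateral, −labial, +dorsal] alone would also admit /c, q, k, x/; [+voice, −labial, +dorsal] alone would also admit /ʎ/; [+voice, −lateral, +dorsal] alone would also admit /w, ɥ/; [+voice, −lateral, −labial] alone would also admit /ʐ, ɾ, n, dz/. No other combination of three listed features picks out exactly this set either, so fewer than four features will not do.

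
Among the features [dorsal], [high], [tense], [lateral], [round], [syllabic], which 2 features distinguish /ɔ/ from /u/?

[high], [tense]

The two segments share [+dorsal], [−lateral], [+round], [+syllabic]. The only features from the list on which they differ: /ɔ/ is [−high] while /u/ is [+high]; /ɔ/ is [−tense] while /u/ is [+tense].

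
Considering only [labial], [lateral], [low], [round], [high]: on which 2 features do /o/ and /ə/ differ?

[labial], [round]

/o/ (mid back rounded tense vowel) and /ə/ (mid central vowel (schwa)) agree on [-lateral], [-low], [-high]. They differ on [labial] (/o/ [+], /ə/ [-]), [round] (/o/ [+], /ə/ [-]).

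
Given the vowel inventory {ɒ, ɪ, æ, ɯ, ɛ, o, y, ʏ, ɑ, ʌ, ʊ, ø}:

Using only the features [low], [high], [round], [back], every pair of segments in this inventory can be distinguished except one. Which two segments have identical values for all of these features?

y, ʏ

/y/ (high front rounded tense vowel) and /ʏ/ (high front rounded lax vowel) are both [−low], [+high], [+round], [−back], so none of the listed features separates them. (They do differ in [tense], which is not among the given features.) Every other pair in the inventory differs on at least one listed feature.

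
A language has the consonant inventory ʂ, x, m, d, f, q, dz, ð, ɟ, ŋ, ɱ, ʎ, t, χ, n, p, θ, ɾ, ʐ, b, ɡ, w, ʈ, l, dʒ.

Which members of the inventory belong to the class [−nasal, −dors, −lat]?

ʂ, d, f, dz, ð, t, p, θ, ɾ, ʐ, b, ʈ, dʒ

The [−nasal] segments are /ʂ, x, d, f, q, dz, ð, ɟ, ʎ, t, χ, p, θ, ɾ, ʐ, b, ɡ, w, ʈ, l, dʒ/.
Intersecting with [−dorsal] gives /ʂ, d, f, dz, ð, t, p, θ, ɾ, ʐ, b, ʈ, l, dʒ/.
Among these, [−lateral] leaves /ʂ, d, f, dz, ð, t, p, θ, ɾ, ʐ, b, ʈ, dʒ/.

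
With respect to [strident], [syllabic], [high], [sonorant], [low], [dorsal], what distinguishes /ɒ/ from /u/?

/ɒ/ (low back rounded vowel) and /u/ (high back rounded tense vowel) agree on [-strident], [+syllabic], [+sonorant], [+dorsal]. They differ on [high] (/ɒ/ [-], /u/ [+]), [low] (/ɒ/ [+], /u/ [-]).

[high], [low]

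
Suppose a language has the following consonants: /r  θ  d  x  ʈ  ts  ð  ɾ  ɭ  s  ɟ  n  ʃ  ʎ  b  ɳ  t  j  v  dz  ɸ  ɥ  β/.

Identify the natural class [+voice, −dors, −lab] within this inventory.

r, d, ð, ɾ, ɭ, n, ɳ, dz

Eliminate segments failing any feature: /θ, x, ʈ, ts, s, ʃ, t, ɸ/ are [−voice]; /ɟ, ʎ, j, ɥ/ are [+dorsal]; /b, v, β/ are [+labial]. The remaining /r, d, ð, ɾ, ɭ, n, ɳ, dz/ satisfy [+voice], [−dorsal], [−labial].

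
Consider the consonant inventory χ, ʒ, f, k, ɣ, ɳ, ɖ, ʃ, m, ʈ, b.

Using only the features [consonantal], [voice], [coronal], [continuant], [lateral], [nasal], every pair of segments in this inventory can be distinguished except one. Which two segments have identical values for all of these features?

f, χ

/f/ (voiceless labiodental fricative) and /χ/ (voiceless uvular fricative) are both [+consonantal], [-voice], [-coronal], [+continuant], [-lateral], [-nasal], so none of the listed features separates them. (They do differ in [labial] and [dorsal], which are not among the given features.) Every other pair in the inventory differs on at least one listed feature.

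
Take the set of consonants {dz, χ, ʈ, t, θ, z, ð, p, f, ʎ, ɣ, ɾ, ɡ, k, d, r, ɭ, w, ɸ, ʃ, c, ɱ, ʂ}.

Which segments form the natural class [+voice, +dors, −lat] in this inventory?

ɣ, ɡ, w

Among the inventory, the [+voice] segments are /dz, z, ð, ʎ, ɣ, ɾ, ɡ, d, r, ɭ, w, ɱ/.
Within that set, [+dorsal] gives /ʎ, ɣ, ɡ, w/.
Within that set, [−lateral] leaves /ɣ, ɡ, w/.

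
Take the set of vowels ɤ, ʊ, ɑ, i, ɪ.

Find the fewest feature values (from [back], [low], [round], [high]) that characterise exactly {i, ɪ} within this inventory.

The target set is precisely the extension of [−back] in this inventory.

[−back]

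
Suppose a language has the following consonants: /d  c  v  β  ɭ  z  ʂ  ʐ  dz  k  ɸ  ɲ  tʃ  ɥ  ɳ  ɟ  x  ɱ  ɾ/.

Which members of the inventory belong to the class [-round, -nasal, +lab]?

v, β, ɸ

Eliminate segments failing any feature: /d, c, ɭ, z, ʂ, ʐ, dz, k, tʃ, ɟ, x, ɾ/ are [-labial]; /ɲ, ɳ, ɱ/ are [+nasal]; /ɥ/ is [+round]. The remaining /v, β, ɸ/ satisfy [-round], [-nasal], [+labial].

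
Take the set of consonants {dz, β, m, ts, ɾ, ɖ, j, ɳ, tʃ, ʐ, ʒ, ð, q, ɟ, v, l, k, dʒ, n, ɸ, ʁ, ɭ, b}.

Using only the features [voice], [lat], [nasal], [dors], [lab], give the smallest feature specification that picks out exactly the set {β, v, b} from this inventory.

[+voice, -nasal, +lab]

Every target segment is [+voice], [-nasal], [+labial]; each remaining inventory member fails at least one of these. Each conjunct is needed — [-nasal, +labial] alone would also admit /ɸ/; [+voice, +labial] alone would also admit /m/; [+voice, -nasal] alone would also admit /dz, ɾ, ɖ, j, …/ — and no other combination of two listed features has exactly this extension, so three is the minimum.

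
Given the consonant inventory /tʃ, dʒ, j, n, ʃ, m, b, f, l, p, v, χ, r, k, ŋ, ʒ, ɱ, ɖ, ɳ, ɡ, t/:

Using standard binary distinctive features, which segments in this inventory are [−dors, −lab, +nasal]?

Eliminate segments failing any feature: /tʃ, dʒ, ʃ, l, r, ʒ, ɖ, t/ are [−nasal]; /j, χ, k, ŋ, ɡ/ are [+dorsal]; /m, b, f, p, v, ɱ/ are [+labial]. The remaining /n, ɳ/ satisfy [−dorsal], [−labial], [+nasal].

n, ɳ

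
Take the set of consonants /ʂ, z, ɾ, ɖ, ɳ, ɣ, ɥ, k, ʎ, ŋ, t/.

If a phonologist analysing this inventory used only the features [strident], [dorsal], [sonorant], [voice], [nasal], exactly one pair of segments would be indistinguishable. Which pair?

Both /ʎ/ and /ɥ/ are [−strident], [+dorsal], [+sonorant], [+voice], [−nasal]. Since the list omits [lateral], [labial] and [round] — which do distinguish the palatal lateral approximant from the labial-palatal glide — this pair collapses; all other pairs remain distinct.

ʎ, ɥ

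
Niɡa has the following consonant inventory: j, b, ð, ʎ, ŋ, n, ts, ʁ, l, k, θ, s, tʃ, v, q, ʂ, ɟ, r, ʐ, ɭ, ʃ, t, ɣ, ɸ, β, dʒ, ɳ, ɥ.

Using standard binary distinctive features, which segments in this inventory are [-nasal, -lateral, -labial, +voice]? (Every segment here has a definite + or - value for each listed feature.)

First, the [-nasal] segments are /j, b, ð, ʎ, ts, ʁ, l, k, θ, s, tʃ, v, q, ʂ, ɟ, r, ʐ, ɭ, ʃ, t, ɣ, ɸ, β, dʒ, ɥ/.
Then [-lateral] gives /j, b, ð, ts, ʁ, k, θ, s, tʃ, v, q, ʂ, ɟ, r, ʐ, ʃ, t, ɣ, ɸ, β, dʒ, ɥ/.
Of those, [-labial] gives /j, ð, ts, ʁ, k, θ, s, tʃ, q, ʂ, ɟ, r, ʐ, ʃ, t, ɣ, dʒ/.
Then [+voice] leaves /j, ð, ʁ, ɟ, r, ʐ, ɣ, dʒ/.

j, ð, ʁ, ɟ, r, ʐ, ɣ, dʒ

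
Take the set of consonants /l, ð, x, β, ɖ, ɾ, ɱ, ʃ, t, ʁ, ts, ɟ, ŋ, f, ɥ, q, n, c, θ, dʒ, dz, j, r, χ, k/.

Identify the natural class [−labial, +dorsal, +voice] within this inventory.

ʁ, ɟ, ŋ, j

Checking each segment against [−labial], [+dorsal], [+voice]: /ʁ/ (voiced uvular fricative), /ɟ/ (voiced palatal stop), /ŋ/ (velar nasal), /j/ (palatal glide) satisfy every feature; every other segment in the inventory fails at least one.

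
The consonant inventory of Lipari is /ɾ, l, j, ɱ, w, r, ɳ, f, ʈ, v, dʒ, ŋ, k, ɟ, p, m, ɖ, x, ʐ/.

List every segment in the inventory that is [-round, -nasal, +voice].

The [-round] segments are /ɾ, l, j, ɱ, r, ɳ, f, ʈ, v, dʒ, ŋ, k, ɟ, p, m, ɖ, x, ʐ/.
Among these, [-nasal] gives /ɾ, l, j, r, f, ʈ, v, dʒ, k, ɟ, p, ɖ, x, ʐ/.
Intersecting with [+voice] leaves /ɾ, l, j, r, v, dʒ, ɟ, ɖ, ʐ/.

ɾ, l, j, r, v, dʒ, ɟ, ɖ, ʐ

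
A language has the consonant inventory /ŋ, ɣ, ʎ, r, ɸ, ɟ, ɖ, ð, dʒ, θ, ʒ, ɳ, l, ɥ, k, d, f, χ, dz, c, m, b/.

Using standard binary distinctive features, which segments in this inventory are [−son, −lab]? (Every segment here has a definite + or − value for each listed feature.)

First, the [−sonorant] segments are /ɣ, ɸ, ɟ, ɖ, ð, dʒ, θ, ʒ, k, d, f, χ, dz, c, b/.
Among these, [−labial] leaves /ɣ, ɟ, ɖ, ð, dʒ, θ, ʒ, k, d, χ, dz, c/.

ɣ, ɟ, ɖ, ð, dʒ, θ, ʒ, k, d, χ, dz, c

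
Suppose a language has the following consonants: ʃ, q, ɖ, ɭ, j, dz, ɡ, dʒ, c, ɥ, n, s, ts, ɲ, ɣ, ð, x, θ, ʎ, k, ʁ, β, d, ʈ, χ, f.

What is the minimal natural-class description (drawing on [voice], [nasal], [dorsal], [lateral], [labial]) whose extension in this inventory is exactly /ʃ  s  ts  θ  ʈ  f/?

/ʃ, s, ts, θ, ʈ, f/ are all [-voice], [-dorsal], and no other segment in the inventory matches both values. Dropping any one of them over-generates: [-dorsal] alone would also admit /ɖ, ɭ, dz, dʒ, …/; [-voice] alone would also admit /q, c, x, k, …/. No other single listed feature picks out exactly this set either, so fewer than two features will not do.

[-voice, -dorsal]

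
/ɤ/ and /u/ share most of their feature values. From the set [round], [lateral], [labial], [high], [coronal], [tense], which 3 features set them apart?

/ɤ/ is the mid back unrounded tense vowel and /u/ is the high back rounded tense vowel. Both are [−lateral], [−coronal], [+tense]. /ɤ/ is [−labial] while /u/ is [+labial]; /ɤ/ is [−round] while /u/ is [+round]; /ɤ/ is [−high] while /u/ is [+high], so the distinguishing features are [labial], [round], [high].

[labial], [round], [high]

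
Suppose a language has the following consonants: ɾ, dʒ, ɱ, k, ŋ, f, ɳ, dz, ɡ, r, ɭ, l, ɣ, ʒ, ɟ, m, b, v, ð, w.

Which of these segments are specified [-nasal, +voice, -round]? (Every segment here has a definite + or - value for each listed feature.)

Checking each segment against [-nasal], [+voice], [-round]: /ɾ/ (alveolar tap), /dʒ/ (voiced postalveolar affricate), /dz/ (voiced alveolar affricate), /ɡ/ (voiced velar stop), /r/ (alveolar trill), /ɭ/ (retroflex lateral approximant), among others, satisfy every feature; every other segment in the inventory fails at least one.

ɾ, dʒ, dz, ɡ, r, ɭ, l, ɣ, ʒ, ɟ, b, v, ð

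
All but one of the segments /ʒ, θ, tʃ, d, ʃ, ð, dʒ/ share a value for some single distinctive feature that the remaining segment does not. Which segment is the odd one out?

[distributed] groups all but one: /ʃ, tʃ, θ, dʒ, ð, ʒ/ share [+distributed] while /d/ (voiced alveolar stop) alone is [−distributed]. Removing any other segment would not leave a single-feature class that excludes it.

d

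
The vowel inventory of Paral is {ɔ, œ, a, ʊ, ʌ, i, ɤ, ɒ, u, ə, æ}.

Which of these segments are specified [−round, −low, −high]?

ʌ, ɤ, ə

Among the inventory, the [−round] segments are /a, ʌ, i, ɤ, ə, æ/.
Then [−low] gives /ʌ, i, ɤ, ə/.
Among these, [−high] leaves /ʌ, ɤ, ə/.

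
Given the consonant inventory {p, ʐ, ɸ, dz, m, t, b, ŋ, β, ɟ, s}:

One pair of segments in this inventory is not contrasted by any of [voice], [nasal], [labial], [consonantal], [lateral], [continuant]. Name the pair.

ɟ, dz

/ɟ/ (voiced palatal stop) and /dz/ (voiced alveolar affricate) are both [+voice], [−nasal], [−labial], [+consonantal], [−lateral], [−continuant], so none of the listed features separates them. (They do differ in [strident], [delayed release] and [dorsal], which are not among the given features.) Every other pair in the inventory differs on at least one listed feature.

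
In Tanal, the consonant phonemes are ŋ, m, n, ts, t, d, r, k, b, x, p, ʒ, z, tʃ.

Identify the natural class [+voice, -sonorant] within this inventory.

Checking each segment against [+voice], [-sonorant]: /d/ (voiced alveolar stop), /b/ (voiced bilabial stop), /ʒ/ (voiced postalveolar fricative), /z/ (voiced alveolar fricative) satisfy every feature; every other segment in the inventory fails at least one.

d, b, ʒ, z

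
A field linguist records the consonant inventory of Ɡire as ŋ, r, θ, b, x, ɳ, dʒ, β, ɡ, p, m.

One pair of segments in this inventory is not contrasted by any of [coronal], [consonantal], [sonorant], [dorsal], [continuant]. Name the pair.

b, p

Both /b/ and /p/ are [−coronal], [+consonantal], [−sonorant], [−dorsal], [−continuant]. Since the list omits [voice] — which does distinguish the voiced bilabial stop from the voiceless bilabial stop — this pair collapses; all other pairs remain distinct.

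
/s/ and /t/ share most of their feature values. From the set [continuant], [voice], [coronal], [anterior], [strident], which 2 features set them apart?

/s/ (voiceless alveolar fricative) and /t/ (voiceless alveolar stop) agree on [-voice], [+coronal], [+anterior]. They differ on [continuant] (/s/ [+], /t/ [-]), [strident] (/s/ [+], /t/ [-]).

[continuant], [strident]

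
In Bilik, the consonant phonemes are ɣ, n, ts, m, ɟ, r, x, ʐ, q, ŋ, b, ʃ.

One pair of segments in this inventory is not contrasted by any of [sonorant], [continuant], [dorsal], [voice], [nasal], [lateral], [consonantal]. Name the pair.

/m/ (bilabial nasal) and /n/ (alveolar nasal) are both [+sonorant], [-continuant], [-dorsal], [+voice], [+nasal], [-lateral], [+consonantal], so none of the listed features separates them. (They do differ in [labial] and [coronal], which are not among the given features.) Every other pair in the inventory differs on at least one listed feature.

m, n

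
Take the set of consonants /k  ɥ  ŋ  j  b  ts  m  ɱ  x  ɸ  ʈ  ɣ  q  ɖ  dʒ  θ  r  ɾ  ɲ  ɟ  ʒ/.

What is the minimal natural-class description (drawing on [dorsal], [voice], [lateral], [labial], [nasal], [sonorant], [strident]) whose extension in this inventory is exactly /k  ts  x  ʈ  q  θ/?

[-voice, -labial]

/k, ts, x, ʈ, q, θ/ are all [-voice], [-labial], and no other segment in the inventory matches both values. Dropping any one of them over-generates: [-labial] alone would also admit /ŋ, j, ɣ, ɖ, …/; [-voice] alone would also admit /ɸ/. No other single listed feature picks out exactly this set either, so fewer than two features will not do.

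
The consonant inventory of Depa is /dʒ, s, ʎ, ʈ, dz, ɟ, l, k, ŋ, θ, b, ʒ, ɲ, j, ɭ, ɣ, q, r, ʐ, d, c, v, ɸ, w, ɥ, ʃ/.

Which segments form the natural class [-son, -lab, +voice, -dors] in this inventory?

dʒ, dz, ʒ, ʐ, d

First, the [-sonorant] segments are /dʒ, s, ʈ, dz, ɟ, k, θ, b, ʒ, ɣ, q, ʐ, d, c, v, ɸ, ʃ/.
Within that set, [-labial] gives /dʒ, s, ʈ, dz, ɟ, k, θ, ʒ, ɣ, q, ʐ, d, c, ʃ/.
Within that set, [+voice] gives /dʒ, dz, ɟ, ʒ, ɣ, ʐ, d/.
Intersecting with [-dorsal] leaves /dʒ, dz, ʒ, ʐ, d/.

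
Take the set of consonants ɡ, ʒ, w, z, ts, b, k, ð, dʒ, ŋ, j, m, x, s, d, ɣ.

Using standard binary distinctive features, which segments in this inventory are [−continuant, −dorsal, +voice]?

b, dʒ, m, d

Eliminate segments failing any feature: /ɡ, k, ŋ/ are [+dorsal]; /ʒ, w, z, ð, j, x, s, ɣ/ are [+continuant]; /ts/ is [−voice]. The remaining /b, dʒ, m, d/ satisfy [−continuant], [−dorsal], [+voice].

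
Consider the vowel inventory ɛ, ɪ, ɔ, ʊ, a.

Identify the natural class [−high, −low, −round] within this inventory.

Eliminate segments failing any feature: /ɪ, ʊ/ are [+high]; /ɔ/ is [+round]; /a/ is [+low]. The remaining /ɛ/ satisfy [−high], [−low], [−round].

ɛ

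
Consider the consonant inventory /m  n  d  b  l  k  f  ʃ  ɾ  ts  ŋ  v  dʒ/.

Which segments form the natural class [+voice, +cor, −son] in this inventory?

Eliminate segments failing any feature: /m, b, ŋ, v/ are [−coronal]; /n, l, ɾ/ are [+sonorant]; /k, f, ʃ, ts/ are [−voice]. The remaining /d, dʒ/ satisfy [+voice], [+coronal], [−sonorant].

d, dʒ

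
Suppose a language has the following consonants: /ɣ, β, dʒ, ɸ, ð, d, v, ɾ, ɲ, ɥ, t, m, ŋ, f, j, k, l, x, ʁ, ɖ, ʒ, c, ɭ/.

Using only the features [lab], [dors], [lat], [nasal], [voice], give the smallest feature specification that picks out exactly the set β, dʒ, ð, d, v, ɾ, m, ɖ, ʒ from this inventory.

/β, dʒ, ð, d, v, ɾ, m, ɖ, ʒ/ are all [+voice], [-lateral], [-dorsal], and no other segment in the inventory matches all three values. Dropping any one of them over-generates: [-lateral, -dorsal] alone would also admit /ɸ, t, f/; [+voice, -dorsal] alone would also admit /l, ɭ/; [+voice, -lateral] alone would also admit /ɣ, ɲ, ɥ, ŋ, …/. No other combination of two listed features picks out exactly this set either, so fewer than three features will not do.

[+voice, -lat, -dors]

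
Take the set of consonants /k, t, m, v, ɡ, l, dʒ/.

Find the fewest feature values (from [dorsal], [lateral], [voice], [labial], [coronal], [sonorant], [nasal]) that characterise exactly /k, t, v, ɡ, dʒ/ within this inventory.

The target set is precisely the extension of [−sonorant] in this inventory.

[−sonorant]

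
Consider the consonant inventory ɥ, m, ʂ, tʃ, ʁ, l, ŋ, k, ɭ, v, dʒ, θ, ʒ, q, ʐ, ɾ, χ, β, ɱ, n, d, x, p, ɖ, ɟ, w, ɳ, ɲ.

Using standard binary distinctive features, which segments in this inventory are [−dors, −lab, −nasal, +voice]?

l, ɭ, dʒ, ʒ, ʐ, ɾ, d, ɖ

First, the [−dorsal] segments are /m, ʂ, tʃ, l, ɭ, v, dʒ, θ, ʒ, ʐ, ɾ, β, ɱ, n, d, p, ɖ, ɳ/.
Of those, [−labial] gives /ʂ, tʃ, l, ɭ, dʒ, θ, ʒ, ʐ, ɾ, n, d, ɖ, ɳ/.
Of those, [−nasal] gives /ʂ, tʃ, l, ɭ, dʒ, θ, ʒ, ʐ, ɾ, d, ɖ/.
Among these, [+voice] leaves /l, ɭ, dʒ, ʒ, ʐ, ɾ, d, ɖ/.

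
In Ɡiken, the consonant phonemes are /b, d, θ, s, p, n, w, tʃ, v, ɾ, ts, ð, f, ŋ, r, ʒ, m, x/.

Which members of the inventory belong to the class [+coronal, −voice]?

θ, s, tʃ, ts

Checking each segment against [+coronal], [−voice]: /θ/ (voiceless dental fricative), /s/ (voiceless alveolar fricative), /tʃ/ (voiceless postalveolar affricate), /ts/ (voiceless alveolar affricate) satisfy every feature; every other segment in the inventory fails at least one.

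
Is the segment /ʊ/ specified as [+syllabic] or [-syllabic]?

As the high back rounded lax vowel, /ʊ/ is [+syllabic].

[+syllabic]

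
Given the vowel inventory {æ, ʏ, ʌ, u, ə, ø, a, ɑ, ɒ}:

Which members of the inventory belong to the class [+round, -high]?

ø, ɒ

Among the inventory, the [+round] segments are /ʏ, u, ø, ɒ/.
Within that set, [-high] leaves /ø, ɒ/.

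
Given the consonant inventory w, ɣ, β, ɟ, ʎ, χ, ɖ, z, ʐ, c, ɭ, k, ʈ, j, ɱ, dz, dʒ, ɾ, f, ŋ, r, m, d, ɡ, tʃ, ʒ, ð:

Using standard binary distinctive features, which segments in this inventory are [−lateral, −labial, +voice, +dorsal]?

ɣ, ɟ, j, ŋ, ɡ

Eliminate segments failing any feature: /w, β, ɱ, f, m/ are [+labial]; /ʎ, ɭ/ are [+lateral]; /χ, c, k, ʈ, tʃ/ are [−voice]; /ɖ, z, ʐ, dz, dʒ, ɾ, r, d, ʒ, ð/ are [−dorsal]. The remaining /ɣ, ɟ, j, ŋ, ɡ/ satisfy [−lateral], [−labial], [+voice], [+dorsal].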